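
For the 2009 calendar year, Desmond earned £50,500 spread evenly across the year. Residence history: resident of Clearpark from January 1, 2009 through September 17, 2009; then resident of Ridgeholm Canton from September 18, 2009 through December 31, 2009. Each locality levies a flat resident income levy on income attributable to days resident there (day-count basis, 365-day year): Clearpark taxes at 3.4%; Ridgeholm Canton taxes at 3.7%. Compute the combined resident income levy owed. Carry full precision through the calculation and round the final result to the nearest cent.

£1,760.58

Clearpark, January 1 – September 17, 2009: 260 days → £50,500 × 3.4% × 260/365 = £1,223.0685
Ridgeholm Canton, September 18 – December 31, 2009: 105 days → £50,500 × 3.7% × 105/365 = £537.5137
Total = £1,760.5822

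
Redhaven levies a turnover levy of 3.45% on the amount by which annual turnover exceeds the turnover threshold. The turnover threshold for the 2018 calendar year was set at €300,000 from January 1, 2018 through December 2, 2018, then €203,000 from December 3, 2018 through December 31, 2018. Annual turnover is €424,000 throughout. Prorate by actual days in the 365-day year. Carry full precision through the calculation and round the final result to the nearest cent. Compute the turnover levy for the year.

€4,543.89

January 1 – December 2, 2018: 336 days, exemption €300,000 → (€424,000 − €300,000) × 3.45% × 336/365 = €3,938.1041
December 3 – December 31, 2018: 29 days, exemption €203,000 → (€424,000 − €203,000) × 3.45% × 29/365 = €605.7822
Total = €4,543.8863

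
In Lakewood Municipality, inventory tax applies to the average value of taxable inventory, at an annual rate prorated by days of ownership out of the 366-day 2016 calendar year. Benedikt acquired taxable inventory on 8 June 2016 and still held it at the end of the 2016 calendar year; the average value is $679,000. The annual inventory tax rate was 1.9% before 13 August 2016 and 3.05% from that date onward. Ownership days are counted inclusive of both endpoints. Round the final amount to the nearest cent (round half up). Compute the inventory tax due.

$10,304.66

8 June – 12 August 2016: 66 days at 1.9% → $679,000 × 1.9% × 66/366 = $2,326.4098
13 August – 31 December 2016: 141 days at 3.05% → $679,000 × 3.05% × 141/366 = $7,978.2500
Total = $10,304.6598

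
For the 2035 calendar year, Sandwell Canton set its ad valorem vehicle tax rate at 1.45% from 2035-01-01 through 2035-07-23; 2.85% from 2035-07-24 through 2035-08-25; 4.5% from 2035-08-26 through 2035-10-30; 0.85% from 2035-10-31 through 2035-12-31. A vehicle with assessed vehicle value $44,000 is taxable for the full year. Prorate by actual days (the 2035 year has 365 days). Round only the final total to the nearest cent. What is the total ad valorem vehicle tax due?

$891.51

2035-01-01 to 2035-07-23: 204 days at 1.45% → $44,000 × 1.45% × 204/365 = $356.5808
2035-07-24 to 2035-08-25: 33 days at 2.85% → $44,000 × 2.85% × 33/365 = $113.3753
2035-08-26 to 2035-10-30: 66 days at 4.5% → $44,000 × 4.5% × 66/365 = $358.0274
2035-10-31 to 2035-12-31: 62 days at 0.85% → $44,000 × 0.85% × 62/365 = $63.5288
Total = $891.5123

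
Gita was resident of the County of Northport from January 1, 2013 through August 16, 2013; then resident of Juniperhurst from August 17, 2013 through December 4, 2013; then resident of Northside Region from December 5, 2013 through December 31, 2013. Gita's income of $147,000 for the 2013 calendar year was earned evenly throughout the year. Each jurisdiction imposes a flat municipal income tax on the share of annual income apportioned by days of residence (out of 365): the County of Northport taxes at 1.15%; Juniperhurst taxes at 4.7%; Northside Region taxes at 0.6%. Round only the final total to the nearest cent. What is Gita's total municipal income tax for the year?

The County of Northport, January 1 – August 16, 2013: 228 days → $147,000 × 1.15% × 228/365 = $1,055.9836
Juniperhurst, August 17 – December 4, 2013: 110 days → $147,000 × 4.7% × 110/365 = $2,082.1644
Northside Region, December 5 – December 31, 2013: 27 days → $147,000 × 0.6% × 27/365 = $65.2438
Total = $3,203.3918

$3,203.39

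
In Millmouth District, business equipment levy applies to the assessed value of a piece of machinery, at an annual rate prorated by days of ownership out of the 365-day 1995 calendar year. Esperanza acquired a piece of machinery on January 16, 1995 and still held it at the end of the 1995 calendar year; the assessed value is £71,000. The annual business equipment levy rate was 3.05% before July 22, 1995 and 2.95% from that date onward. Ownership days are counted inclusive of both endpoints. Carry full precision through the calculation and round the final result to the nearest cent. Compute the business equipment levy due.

January 16 – July 21, 1995: 187 days at 3.05% → £71,000 × 3.05% × 187/365 = £1,109.4479
July 22 – December 31, 1995: 163 days at 2.95% → £71,000 × 2.95% × 163/365 = £935.3521
Total = £2,044.8000

£2,044.80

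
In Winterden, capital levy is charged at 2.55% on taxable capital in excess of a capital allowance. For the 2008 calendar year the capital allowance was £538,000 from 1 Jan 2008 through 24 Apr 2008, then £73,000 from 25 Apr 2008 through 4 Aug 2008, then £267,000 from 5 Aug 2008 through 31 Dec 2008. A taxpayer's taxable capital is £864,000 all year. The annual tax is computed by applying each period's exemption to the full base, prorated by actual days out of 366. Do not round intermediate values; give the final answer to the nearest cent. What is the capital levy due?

£14,430.84

1 Jan – 24 Apr 2008: 115 days, exemption £538,000 → (£864,000 − £538,000) × 2.55% × 115/366 = £2,612.0082
25 Apr – 4 Aug 2008: 102 days, exemption £73,000 → (£864,000 − £73,000) × 2.55% × 102/366 = £5,621.2869
5 Aug – 31 Dec 2008: 149 days, exemption £267,000 → (£864,000 − £267,000) × 2.55% × 149/366 = £6,197.5451
Total = £14,430.8402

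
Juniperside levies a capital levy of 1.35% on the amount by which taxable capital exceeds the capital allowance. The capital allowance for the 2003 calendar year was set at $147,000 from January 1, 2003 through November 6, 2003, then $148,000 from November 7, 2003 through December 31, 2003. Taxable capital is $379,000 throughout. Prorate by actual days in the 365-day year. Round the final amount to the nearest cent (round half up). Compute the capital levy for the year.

$3,129.97

January 1 – November 6, 2003: 310 days, exemption $147,000 → ($379,000 − $147,000) × 1.35% × 310/365 = $2,660.0548
November 7 – December 31, 2003: 55 days, exemption $148,000 → ($379,000 − $148,000) × 1.35% × 55/365 = $469.9110
Total = $3,129.9658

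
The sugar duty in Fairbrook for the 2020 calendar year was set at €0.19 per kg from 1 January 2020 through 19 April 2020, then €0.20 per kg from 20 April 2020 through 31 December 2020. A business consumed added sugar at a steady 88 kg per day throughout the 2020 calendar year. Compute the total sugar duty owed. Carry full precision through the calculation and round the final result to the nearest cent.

€6,344.80

1 January – 19 April 2020: 110 days × 88 kg/day = 9,680 kg at €0.19/kg → €1,839.20
20 April – 31 December 2020: 256 days × 88 kg/day = 22,528 kg at €0.20/kg → €4,505.60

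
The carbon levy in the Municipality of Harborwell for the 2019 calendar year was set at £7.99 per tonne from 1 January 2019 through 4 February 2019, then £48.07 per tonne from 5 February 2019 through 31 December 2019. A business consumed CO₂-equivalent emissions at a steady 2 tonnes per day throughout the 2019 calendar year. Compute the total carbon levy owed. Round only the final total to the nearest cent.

1 January – 4 February 2019: 35 days × 2 tonnes/day = 70 tonnes at £7.99/tonne → £559.30
5 February – 31 December 2019: 330 days × 2 tonnes/day = 660 tonnes at £48.07/tonne → £31,726.20

£32,285.50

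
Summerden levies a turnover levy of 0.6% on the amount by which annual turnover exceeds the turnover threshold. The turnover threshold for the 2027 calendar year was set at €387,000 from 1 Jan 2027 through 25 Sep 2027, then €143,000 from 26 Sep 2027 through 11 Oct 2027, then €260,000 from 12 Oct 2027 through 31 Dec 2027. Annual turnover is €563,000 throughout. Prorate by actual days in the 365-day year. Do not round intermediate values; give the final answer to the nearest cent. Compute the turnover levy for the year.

1 Jan – 25 Sep 2027: 268 days, exemption €387,000 → (€563,000 − €387,000) × 0.6% × 268/365 = €775.3644
26 Sep – 11 Oct 2027: 16 days, exemption €143,000 → (€563,000 − €143,000) × 0.6% × 16/365 = €110.4658
12 Oct – 31 Dec 2027: 81 days, exemption €260,000 → (€563,000 − €260,000) × 0.6% × 81/365 = €403.4466
Total = €1,289.2767

€1,289.28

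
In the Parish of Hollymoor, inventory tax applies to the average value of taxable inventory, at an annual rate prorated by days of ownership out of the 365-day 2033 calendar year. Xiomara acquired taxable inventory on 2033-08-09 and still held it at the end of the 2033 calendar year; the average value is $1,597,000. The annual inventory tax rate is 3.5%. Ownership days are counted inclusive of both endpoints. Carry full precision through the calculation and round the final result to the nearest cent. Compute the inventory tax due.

Days held (2033-08-09 to 2033-12-31): 145 out of 365
Tax = $1,597,000 × 3.5% × 145/365 = $22,204.8630

$22,204.86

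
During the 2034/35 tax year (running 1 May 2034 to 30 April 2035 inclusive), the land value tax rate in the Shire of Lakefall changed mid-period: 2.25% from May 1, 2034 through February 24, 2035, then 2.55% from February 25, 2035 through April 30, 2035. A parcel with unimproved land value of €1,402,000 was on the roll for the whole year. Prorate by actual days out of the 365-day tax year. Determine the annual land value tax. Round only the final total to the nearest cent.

May 1, 2034 – February 24, 2035: 300 days at 2.25% → €1,402,000 × 2.25% × 300/365 = €25,927.3973
February 25 – April 30, 2035: 65 days at 2.55% → €1,402,000 × 2.55% × 65/365 = €6,366.6164
Total = €32,294.0137

€32,294.01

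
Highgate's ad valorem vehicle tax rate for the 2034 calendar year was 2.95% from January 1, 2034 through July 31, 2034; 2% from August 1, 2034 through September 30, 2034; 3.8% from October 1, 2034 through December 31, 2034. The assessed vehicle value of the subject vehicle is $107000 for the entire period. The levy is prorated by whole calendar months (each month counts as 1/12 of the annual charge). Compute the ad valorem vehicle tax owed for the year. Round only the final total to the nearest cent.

January 1 – July 31, 2034: 7 months at 2.95% → $107000 × 2.95% × 7/12 = $1841.2917
August 1 – September 30, 2034: 2 months at 2% → $107000 × 2% × 2/12 = $356.6667
October 1 – December 31, 2034: 3 months at 3.8% → $107000 × 3.8% × 3/12 = $1016.5000
Total = $3214.4583

$3214.46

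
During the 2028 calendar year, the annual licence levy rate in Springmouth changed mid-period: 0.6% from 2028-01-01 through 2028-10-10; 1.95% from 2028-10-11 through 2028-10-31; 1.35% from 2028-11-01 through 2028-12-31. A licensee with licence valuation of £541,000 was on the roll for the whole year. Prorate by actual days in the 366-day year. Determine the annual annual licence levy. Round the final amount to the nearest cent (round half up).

£4,341.30

2028-01-01 to 2028-10-10: 284 days at 0.6% → £541,000 × 0.6% × 284/366 = £2,518.7541
2028-10-11 to 2028-10-31: 21 days at 1.95% → £541,000 × 1.95% × 21/366 = £605.2992
2028-11-01 to 2028-12-31: 61 days at 1.35% → £541,000 × 1.35% × 61/366 = £1,217.2500
Total = £4,341.3033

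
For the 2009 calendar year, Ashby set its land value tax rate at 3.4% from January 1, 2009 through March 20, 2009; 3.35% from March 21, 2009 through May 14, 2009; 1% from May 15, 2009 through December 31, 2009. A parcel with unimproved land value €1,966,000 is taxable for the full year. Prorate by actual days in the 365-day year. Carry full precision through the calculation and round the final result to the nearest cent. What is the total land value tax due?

€36,834.22

January 1 – March 20, 2009: 79 days at 3.4% → €1,966,000 × 3.4% × 79/365 = €14,467.6055
March 21 – May 14, 2009: 55 days at 3.35% → €1,966,000 × 3.35% × 55/365 = €9,924.2603
May 15 – December 31, 2009: 231 days at 1% → €1,966,000 × 1% × 231/365 = €12,442.3562
Total = €36,834.2219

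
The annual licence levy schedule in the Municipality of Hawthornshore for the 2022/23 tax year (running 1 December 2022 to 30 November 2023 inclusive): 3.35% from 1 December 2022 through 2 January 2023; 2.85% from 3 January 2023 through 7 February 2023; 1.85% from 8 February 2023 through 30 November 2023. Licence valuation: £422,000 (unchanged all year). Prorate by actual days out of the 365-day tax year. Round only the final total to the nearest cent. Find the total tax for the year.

£8,795.52

1 December 2022 – 2 January 2023: 33 days at 3.35% → £422,000 × 3.35% × 33/365 = £1,278.1397
3 January – 7 February 2023: 36 days at 2.85% → £422,000 × 2.85% × 36/365 = £1,186.2247
8 February – 30 November 2023: 296 days at 1.85% → £422,000 × 1.85% × 296/365 = £6,331.1562
Total = £8,795.5205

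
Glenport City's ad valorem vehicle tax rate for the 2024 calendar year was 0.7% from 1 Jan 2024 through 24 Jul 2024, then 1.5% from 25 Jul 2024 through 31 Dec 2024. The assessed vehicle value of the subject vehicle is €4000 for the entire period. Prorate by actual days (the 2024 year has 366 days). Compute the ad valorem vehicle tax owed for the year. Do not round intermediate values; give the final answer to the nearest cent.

€41.99

1 Jan – 24 Jul 2024: 206 days at 0.7% → €4000 × 0.7% × 206/366 = €15.7596
25 Jul – 31 Dec 2024: 160 days at 1.5% → €4000 × 1.5% × 160/366 = €26.2295
Total = €41.9891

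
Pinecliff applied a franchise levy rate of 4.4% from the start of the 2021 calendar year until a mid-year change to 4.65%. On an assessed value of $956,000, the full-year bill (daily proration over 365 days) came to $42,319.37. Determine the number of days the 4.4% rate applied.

326 days

Let d = days at the first rate; then 365 − d days at the second rate.
$956,000 × [4.4%·d + 4.65%·(365−d)] / 365 = $42,319.37
Solving gives d = 326, so the new rate took effect on 23 November 2021.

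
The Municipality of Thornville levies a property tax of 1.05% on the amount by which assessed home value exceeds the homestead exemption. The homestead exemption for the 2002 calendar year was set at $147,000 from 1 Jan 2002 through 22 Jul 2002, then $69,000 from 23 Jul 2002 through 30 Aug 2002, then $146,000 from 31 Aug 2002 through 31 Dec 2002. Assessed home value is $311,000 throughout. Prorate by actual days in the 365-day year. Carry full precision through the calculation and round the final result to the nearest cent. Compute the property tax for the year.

$1,813.05

1 Jan – 22 Jul 2002: 203 days, exemption $147,000 → ($311,000 − $147,000) × 1.05% × 203/365 = $957.7151
23 Jul – 30 Aug 2002: 39 days, exemption $69,000 → ($311,000 − $69,000) × 1.05% × 39/365 = $271.5041
31 Aug – 31 Dec 2002: 123 days, exemption $146,000 → ($311,000 − $146,000) × 1.05% × 123/365 = $583.8288
Total = $1,813.0479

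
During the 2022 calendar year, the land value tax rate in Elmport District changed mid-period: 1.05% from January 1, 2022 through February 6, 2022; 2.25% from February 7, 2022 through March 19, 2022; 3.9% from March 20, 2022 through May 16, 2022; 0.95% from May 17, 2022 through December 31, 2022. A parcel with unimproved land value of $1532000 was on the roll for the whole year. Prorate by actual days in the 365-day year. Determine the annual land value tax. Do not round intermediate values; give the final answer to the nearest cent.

January 1 – February 6, 2022: 37 days at 1.05% → $1532000 × 1.05% × 37/365 = $1630.6356
February 7 – March 19, 2022: 41 days at 2.25% → $1532000 × 2.25% × 41/365 = $3871.9726
March 20 – May 16, 2022: 58 days at 3.9% → $1532000 × 3.9% × 58/365 = $9494.2027
May 17 – December 31, 2022: 229 days at 0.95% → $1532000 × 0.95% × 229/365 = $9131.1397
Total = $24127.9507

$24127.95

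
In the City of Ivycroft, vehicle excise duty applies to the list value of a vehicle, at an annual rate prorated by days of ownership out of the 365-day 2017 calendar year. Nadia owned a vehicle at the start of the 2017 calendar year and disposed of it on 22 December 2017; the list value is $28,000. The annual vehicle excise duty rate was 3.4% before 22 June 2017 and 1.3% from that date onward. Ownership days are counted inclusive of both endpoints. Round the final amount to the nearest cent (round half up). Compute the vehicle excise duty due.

1 January – 21 June 2017: 172 days at 3.4% → $28,000 × 3.4% × 172/365 = $448.6137
22 June – 22 December 2017: 184 days at 1.3% → $28,000 × 1.3% × 184/365 = $183.4959
Total = $632.1096

$632.11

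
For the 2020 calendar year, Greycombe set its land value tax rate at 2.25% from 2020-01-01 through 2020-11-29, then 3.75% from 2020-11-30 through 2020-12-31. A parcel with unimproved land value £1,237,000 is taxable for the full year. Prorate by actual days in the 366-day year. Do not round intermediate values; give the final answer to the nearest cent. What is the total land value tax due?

£29,454.80

2020-01-01 to 2020-11-29: 334 days at 2.25% → £1,237,000 × 2.25% × 334/366 = £25,399.0574
2020-11-30 to 2020-12-31: 32 days at 3.75% → £1,237,000 × 3.75% × 32/366 = £4,055.7377
Total = £29,454.7951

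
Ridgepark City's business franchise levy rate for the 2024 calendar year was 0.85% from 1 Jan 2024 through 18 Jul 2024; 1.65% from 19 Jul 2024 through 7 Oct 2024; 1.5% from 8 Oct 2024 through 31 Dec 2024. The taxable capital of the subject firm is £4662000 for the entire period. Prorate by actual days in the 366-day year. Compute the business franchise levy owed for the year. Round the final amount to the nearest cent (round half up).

1 Jan – 18 Jul 2024: 200 days at 0.85% → £4662000 × 0.85% × 200/366 = £21654.0984
19 Jul – 7 Oct 2024: 81 days at 1.65% → £4662000 × 1.65% × 81/366 = £17023.9426
8 Oct – 31 Dec 2024: 85 days at 1.5% → £4662000 × 1.5% × 85/366 = £16240.5738
Total = £54918.6148

£54918.61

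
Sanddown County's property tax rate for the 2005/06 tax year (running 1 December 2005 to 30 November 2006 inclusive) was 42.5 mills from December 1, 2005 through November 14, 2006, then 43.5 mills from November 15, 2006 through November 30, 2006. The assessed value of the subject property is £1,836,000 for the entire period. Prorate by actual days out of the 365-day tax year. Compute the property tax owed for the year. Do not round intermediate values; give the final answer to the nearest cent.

December 1, 2005 – November 14, 2006: 349 days at 42.5 mills → £1,836,000 × 4.25% × 349/365 = £74,609.5068
November 15 – November 30, 2006: 16 days at 43.5 mills → £1,836,000 × 4.35% × 16/365 = £3,500.9753
Total = £78,110.4822

£78,110.48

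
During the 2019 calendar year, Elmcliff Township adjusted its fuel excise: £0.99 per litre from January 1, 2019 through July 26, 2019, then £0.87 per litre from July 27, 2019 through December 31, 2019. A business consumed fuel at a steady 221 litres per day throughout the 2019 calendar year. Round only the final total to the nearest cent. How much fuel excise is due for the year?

£75668.19

January 1 – July 26, 2019: 207 days × 221 litres/day = 45,747 litres at £0.99/litre → £45289.53
July 27 – December 31, 2019: 158 days × 221 litres/day = 34,918 litres at £0.87/litre → £30378.66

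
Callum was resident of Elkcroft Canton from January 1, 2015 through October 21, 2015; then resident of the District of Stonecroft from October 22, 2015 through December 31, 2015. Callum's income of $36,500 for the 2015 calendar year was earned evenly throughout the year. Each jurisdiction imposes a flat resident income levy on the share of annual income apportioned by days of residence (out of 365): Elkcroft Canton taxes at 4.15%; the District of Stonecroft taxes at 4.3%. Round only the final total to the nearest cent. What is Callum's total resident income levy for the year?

Elkcroft Canton, January 1 – October 21, 2015: 294 days → $36,500 × 4.15% × 294/365 = $1,220.1000
The District of Stonecroft, October 22 – December 31, 2015: 71 days → $36,500 × 4.3% × 71/365 = $305.3000
Total = $1,525.4000

$1,525.40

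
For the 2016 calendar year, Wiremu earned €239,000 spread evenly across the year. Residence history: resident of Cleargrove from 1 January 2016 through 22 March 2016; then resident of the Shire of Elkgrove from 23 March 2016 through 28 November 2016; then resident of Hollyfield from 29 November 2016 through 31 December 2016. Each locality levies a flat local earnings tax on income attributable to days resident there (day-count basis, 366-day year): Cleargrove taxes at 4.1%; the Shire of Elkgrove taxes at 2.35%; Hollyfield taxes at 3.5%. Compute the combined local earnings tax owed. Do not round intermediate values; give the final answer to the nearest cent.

€6,801.38

Cleargrove, 1 January – 22 March 2016: 82 days → €239,000 × 4.1% × 82/366 = €2,195.4044
The Shire of Elkgrove, 23 March – 28 November 2016: 251 days → €239,000 × 2.35% × 251/366 = €3,851.7527
Hollyfield, 29 November – 31 December 2016: 33 days → €239,000 × 3.5% × 33/366 = €754.2213
Total = €6,801.3784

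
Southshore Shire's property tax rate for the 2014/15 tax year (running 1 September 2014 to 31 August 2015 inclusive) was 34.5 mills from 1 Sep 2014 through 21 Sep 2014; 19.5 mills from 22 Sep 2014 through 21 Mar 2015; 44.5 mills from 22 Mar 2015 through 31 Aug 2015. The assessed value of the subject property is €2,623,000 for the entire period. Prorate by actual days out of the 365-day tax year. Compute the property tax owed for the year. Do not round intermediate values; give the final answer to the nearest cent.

1 Sep – 21 Sep 2014: 21 days at 34.5 mills → €2,623,000 × 3.45% × 21/365 = €5,206.4753
22 Sep 2014 – 21 Mar 2015: 181 days at 19.5 mills → €2,623,000 × 1.95% × 181/365 = €25,364.0507
22 Mar – 31 Aug 2015: 163 days at 44.5 mills → €2,623,000 × 4.45% × 163/365 = €52,125.8370
Total = €82,696.3630

€82,696.36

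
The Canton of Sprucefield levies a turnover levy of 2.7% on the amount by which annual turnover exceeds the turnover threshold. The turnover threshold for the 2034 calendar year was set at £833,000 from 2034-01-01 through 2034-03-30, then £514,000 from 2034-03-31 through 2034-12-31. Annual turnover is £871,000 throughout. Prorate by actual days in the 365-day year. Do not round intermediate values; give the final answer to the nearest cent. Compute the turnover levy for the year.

2034-01-01 to 2034-03-30: 89 days, exemption £833,000 → (£871,000 − £833,000) × 2.7% × 89/365 = £250.1753
2034-03-31 to 2034-12-31: 276 days, exemption £514,000 → (£871,000 − £514,000) × 2.7% × 276/365 = £7,288.6685
Total = £7,538.8438

£7,538.84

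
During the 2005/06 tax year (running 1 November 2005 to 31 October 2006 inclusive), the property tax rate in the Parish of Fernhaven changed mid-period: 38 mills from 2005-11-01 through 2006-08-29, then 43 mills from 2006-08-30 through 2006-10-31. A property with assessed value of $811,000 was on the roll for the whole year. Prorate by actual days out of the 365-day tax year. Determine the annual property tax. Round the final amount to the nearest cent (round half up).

2005-11-01 to 2006-08-29: 302 days at 38 mills → $811,000 × 3.8% × 302/365 = $25,498.7288
2006-08-30 to 2006-10-31: 63 days at 43 mills → $811,000 × 4.3% × 63/365 = $6,019.1753
Total = $31,517.9041

$31,517.90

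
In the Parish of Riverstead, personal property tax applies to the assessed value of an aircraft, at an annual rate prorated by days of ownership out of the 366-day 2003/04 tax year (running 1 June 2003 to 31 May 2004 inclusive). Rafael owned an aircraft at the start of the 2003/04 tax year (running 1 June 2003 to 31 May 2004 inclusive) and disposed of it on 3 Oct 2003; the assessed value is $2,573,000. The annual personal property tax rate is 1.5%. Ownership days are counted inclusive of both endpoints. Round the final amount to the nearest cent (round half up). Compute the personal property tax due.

$13,181.35

Days held (1 Jun – 3 Oct 2003): 125 out of 366
Tax = $2,573,000 × 1.5% × 125/366 = $13,181.3525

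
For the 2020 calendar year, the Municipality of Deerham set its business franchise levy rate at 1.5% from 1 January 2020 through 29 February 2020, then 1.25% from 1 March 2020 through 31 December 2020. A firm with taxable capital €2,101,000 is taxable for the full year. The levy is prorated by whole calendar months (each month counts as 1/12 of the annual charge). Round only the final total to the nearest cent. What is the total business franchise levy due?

1 January – 29 February 2020: 2 months at 1.5% → €2,101,000 × 1.5% × 2/12 = €5,252.5000
1 March – 31 December 2020: 10 months at 1.25% → €2,101,000 × 1.25% × 10/12 = €21,885.4167
Total = €27,137.9167

€27,137.92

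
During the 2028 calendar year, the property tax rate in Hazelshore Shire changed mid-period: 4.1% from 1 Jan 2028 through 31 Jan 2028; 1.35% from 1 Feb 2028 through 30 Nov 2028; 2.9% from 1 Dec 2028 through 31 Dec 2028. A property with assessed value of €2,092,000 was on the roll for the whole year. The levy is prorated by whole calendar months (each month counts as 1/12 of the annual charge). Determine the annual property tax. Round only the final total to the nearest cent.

1 Jan – 31 Jan 2028: 1 month at 4.1% → €2,092,000 × 4.1% × 1/12 = €7,147.6667
1 Feb – 30 Nov 2028: 10 months at 1.35% → €2,092,000 × 1.35% × 10/12 = €23,535.0000
1 Dec – 31 Dec 2028: 1 month at 2.9% → €2,092,000 × 2.9% × 1/12 = €5,055.6667
Total = €35,738.3333

€35,738.33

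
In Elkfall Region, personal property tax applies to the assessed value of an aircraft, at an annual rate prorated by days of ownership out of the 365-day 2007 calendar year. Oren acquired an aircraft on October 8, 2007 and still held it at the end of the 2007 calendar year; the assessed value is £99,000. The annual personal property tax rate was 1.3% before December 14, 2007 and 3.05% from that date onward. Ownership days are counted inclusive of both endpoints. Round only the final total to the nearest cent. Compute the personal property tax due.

October 8 – December 13, 2007: 67 days at 1.3% → £99,000 × 1.3% × 67/365 = £236.2438
December 14 – December 31, 2007: 18 days at 3.05% → £99,000 × 3.05% × 18/365 = £148.9068
Total = £385.1507

£385.15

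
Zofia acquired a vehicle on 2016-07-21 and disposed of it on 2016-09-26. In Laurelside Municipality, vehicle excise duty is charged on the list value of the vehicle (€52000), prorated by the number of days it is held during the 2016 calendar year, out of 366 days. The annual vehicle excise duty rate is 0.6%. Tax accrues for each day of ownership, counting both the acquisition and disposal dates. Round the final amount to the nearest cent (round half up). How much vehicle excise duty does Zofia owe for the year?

Days held (2016-07-21 to 2016-09-26): 68 out of 366
Tax = €52000 × 0.6% × 68/366 = €57.9672

€57.97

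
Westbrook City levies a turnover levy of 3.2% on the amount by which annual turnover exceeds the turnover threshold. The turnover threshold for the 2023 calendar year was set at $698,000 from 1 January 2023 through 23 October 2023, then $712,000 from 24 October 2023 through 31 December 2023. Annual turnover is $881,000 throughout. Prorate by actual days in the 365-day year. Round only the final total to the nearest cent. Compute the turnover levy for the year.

$5,771.31

1 January – 23 October 2023: 296 days, exemption $698,000 → ($881,000 − $698,000) × 3.2% × 296/365 = $4,748.9753
24 October – 31 December 2023: 69 days, exemption $712,000 → ($881,000 − $712,000) × 3.2% × 69/365 = $1,022.3342
Total = $5,771.3096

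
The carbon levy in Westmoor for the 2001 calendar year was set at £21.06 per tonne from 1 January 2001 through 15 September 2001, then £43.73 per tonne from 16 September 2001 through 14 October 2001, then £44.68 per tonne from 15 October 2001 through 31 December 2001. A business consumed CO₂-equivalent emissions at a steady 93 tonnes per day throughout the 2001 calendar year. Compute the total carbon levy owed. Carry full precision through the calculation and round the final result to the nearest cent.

1 January – 15 September 2001: 258 days × 93 tonnes/day = 23,994 tonnes at £21.06/tonne → £505,313.64
16 September – 14 October 2001: 29 days × 93 tonnes/day = 2,697 tonnes at £43.73/tonne → £117,939.81
15 October – 31 December 2001: 78 days × 93 tonnes/day = 7,254 tonnes at £44.68/tonne → £324,108.72

£947,362.17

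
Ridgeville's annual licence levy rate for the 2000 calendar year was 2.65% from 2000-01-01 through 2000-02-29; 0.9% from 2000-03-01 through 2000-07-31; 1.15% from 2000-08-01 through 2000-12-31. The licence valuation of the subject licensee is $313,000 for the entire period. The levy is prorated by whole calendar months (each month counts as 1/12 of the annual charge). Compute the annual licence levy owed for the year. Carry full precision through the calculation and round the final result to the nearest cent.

$4,055.96

2000-01-01 to 2000-02-29: 2 months at 2.65% → $313,000 × 2.65% × 2/12 = $1,382.4167
2000-03-01 to 2000-07-31: 5 months at 0.9% → $313,000 × 0.9% × 5/12 = $1,173.7500
2000-08-01 to 2000-12-31: 5 months at 1.15% → $313,000 × 1.15% × 5/12 = $1,499.7917
Total = $4,055.9583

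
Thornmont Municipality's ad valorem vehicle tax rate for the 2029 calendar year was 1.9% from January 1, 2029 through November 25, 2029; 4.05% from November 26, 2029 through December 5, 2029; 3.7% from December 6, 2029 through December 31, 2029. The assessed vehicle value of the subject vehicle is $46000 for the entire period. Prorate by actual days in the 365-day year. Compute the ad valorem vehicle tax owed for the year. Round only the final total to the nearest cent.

January 1 – November 25, 2029: 329 days at 1.9% → $46000 × 1.9% × 329/365 = $787.7973
November 26 – December 5, 2029: 10 days at 4.05% → $46000 × 4.05% × 10/365 = $51.0411
December 6 – December 31, 2029: 26 days at 3.7% → $46000 × 3.7% × 26/365 = $121.2384
Total = $960.0767

$960.08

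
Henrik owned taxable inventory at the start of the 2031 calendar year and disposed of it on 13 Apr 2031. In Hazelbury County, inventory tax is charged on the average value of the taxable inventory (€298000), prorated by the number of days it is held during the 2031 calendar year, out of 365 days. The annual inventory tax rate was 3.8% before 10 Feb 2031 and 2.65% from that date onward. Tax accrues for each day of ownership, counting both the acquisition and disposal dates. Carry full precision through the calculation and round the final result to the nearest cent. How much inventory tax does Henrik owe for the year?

€2604.03

1 Jan – 9 Feb 2031: 40 days at 3.8% → €298000 × 3.8% × 40/365 = €1240.9863
10 Feb – 13 Apr 2031: 63 days at 2.65% → €298000 × 2.65% × 63/365 = €1363.0438
Total = €2604.0301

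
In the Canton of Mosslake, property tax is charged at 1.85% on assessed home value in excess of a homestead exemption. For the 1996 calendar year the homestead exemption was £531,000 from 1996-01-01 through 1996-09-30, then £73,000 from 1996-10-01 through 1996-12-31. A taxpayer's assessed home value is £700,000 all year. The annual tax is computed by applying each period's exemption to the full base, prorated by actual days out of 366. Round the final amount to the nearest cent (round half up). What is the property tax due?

1996-01-01 to 1996-09-30: 274 days, exemption £531,000 → (£700,000 − £531,000) × 1.85% × 274/366 = £2,340.6038
1996-10-01 to 1996-12-31: 92 days, exemption £73,000 → (£700,000 − £73,000) × 1.85% × 92/366 = £2,915.7213
Total = £5,256.3251

£5,256.33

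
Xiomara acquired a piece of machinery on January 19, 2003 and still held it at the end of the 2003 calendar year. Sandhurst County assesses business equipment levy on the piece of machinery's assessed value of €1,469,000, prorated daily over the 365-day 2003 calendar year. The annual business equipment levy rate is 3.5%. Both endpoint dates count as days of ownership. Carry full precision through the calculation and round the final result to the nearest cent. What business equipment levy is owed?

€48,879.47

Days held (January 19 – December 31, 2003): 347 out of 365
Tax = €1,469,000 × 3.5% × 347/365 = €48,879.4658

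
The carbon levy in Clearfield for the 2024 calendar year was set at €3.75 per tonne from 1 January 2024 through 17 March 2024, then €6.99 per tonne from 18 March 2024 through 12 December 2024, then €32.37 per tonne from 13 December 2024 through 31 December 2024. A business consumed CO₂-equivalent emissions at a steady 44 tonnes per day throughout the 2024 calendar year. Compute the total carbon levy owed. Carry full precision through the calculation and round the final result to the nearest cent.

€122807.52

1 January – 17 March 2024: 77 days × 44 tonnes/day = 3,388 tonnes at €3.75/tonne → €12705.00
18 March – 12 December 2024: 270 days × 44 tonnes/day = 11,880 tonnes at €6.99/tonne → €83041.20
13 December – 31 December 2024: 19 days × 44 tonnes/day = 836 tonnes at €32.37/tonne → €27061.32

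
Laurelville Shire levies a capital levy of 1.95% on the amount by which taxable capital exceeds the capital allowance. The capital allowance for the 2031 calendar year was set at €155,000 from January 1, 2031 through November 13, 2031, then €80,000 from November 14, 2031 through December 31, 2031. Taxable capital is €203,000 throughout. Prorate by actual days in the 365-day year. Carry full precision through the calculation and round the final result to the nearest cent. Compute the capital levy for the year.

€1,128.33

January 1 – November 13, 2031: 317 days, exemption €155,000 → (€203,000 − €155,000) × 1.95% × 317/365 = €812.9096
November 14 – December 31, 2031: 48 days, exemption €80,000 → (€203,000 − €80,000) × 1.95% × 48/365 = €315.4192
Total = €1,128.3288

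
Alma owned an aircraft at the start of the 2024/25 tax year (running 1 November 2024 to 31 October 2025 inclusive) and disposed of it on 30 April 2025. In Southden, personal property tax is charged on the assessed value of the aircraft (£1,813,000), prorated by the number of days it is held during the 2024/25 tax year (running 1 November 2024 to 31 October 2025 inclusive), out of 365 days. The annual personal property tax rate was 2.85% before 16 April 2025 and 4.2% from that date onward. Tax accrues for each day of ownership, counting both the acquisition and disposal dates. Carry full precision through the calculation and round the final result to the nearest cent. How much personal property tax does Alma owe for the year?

£26,628.75

1 November 2024 – 15 April 2025: 166 days at 2.85% → £1,813,000 × 2.85% × 166/365 = £23,499.4603
16 April – 30 April 2025: 15 days at 4.2% → £1,813,000 × 4.2% × 15/365 = £3,129.2877
Total = £26,628.7479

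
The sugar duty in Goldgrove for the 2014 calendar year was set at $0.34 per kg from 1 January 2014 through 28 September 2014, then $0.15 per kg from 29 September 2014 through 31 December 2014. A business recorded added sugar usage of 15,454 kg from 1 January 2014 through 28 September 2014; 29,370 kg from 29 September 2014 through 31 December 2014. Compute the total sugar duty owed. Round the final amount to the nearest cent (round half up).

$9659.86

1 January – 28 September 2014: 15,454 kg at $0.34/kg → $5254.36
29 September – 31 December 2014: 29,370 kg at $0.15/kg → $4405.50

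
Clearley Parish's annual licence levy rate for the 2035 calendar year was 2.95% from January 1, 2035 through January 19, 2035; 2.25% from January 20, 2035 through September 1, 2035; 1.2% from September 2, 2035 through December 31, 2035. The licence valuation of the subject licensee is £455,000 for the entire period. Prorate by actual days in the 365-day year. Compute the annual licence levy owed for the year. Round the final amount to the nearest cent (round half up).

January 1 – January 19, 2035: 19 days at 2.95% → £455,000 × 2.95% × 19/365 = £698.7055
January 20 – September 1, 2035: 225 days at 2.25% → £455,000 × 2.25% × 225/365 = £6,310.7877
September 2 – December 31, 2035: 121 days at 1.2% → £455,000 × 1.2% × 121/365 = £1,810.0274
Total = £8,819.5205

£8,819.52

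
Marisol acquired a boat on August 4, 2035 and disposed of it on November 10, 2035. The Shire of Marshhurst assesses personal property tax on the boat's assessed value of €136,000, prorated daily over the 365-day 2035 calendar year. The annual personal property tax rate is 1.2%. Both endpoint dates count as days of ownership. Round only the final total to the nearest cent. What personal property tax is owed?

Days held (August 4 – November 10, 2035): 99 out of 365
Tax = €136,000 × 1.2% × 99/365 = €442.6521

€442.65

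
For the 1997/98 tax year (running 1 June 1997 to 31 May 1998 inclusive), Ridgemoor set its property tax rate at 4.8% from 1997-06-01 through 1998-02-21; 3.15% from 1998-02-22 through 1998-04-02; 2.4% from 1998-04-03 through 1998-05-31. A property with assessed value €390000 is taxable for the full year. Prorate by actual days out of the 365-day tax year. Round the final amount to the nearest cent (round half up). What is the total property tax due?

1997-06-01 to 1998-02-21: 266 days at 4.8% → €390000 × 4.8% × 266/365 = €13642.5205
1998-02-22 to 1998-04-02: 40 days at 3.15% → €390000 × 3.15% × 40/365 = €1346.3014
1998-04-03 to 1998-05-31: 59 days at 2.4% → €390000 × 2.4% × 59/365 = €1512.9863
Total = €16501.8082

€16501.81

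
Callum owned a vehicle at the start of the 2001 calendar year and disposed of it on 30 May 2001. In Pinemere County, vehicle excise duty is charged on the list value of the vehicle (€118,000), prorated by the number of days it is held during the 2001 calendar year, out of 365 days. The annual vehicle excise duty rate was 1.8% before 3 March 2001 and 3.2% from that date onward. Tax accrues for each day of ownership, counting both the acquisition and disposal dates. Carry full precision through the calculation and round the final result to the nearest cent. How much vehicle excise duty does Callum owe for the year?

€1,275.69

1 January – 2 March 2001: 61 days at 1.8% → €118,000 × 1.8% × 61/365 = €354.9699
3 March – 30 May 2001: 89 days at 3.2% → €118,000 × 3.2% × 89/365 = €920.7233
Total = €1,275.6932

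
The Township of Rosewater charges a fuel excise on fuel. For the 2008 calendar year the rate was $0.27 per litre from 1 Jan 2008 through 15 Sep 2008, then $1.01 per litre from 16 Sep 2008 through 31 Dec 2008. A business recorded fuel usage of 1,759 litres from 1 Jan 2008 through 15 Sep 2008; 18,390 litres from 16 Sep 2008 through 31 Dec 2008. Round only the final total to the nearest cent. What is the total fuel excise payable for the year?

$19,048.83

1 Jan – 15 Sep 2008: 1,759 litres at $0.27/litre → $474.93
16 Sep – 31 Dec 2008: 18,390 litres at $1.01/litre → $18,573.90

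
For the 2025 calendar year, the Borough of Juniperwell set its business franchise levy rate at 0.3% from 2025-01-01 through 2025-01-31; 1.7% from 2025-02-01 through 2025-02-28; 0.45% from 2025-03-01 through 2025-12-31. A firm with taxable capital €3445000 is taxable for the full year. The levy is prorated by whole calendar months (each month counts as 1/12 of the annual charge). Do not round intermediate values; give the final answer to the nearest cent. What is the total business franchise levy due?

€18660.42

2025-01-01 to 2025-01-31: 1 month at 0.3% → €3445000 × 0.3% × 1/12 = €861.2500
2025-02-01 to 2025-02-28: 1 month at 1.7% → €3445000 × 1.7% × 1/12 = €4880.4167
2025-03-01 to 2025-12-31: 10 months at 0.45% → €3445000 × 0.45% × 10/12 = €12918.7500
Total = €18660.4167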